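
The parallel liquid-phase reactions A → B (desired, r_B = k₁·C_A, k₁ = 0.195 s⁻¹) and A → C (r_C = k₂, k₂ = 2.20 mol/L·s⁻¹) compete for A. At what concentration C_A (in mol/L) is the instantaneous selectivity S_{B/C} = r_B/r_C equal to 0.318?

S_{B/C} = (k₁/k₂)·C_A ⇒ C_A = S·k₂/k₁.
= 0.318×2.20/0.195 = 3.59 mol/L.

3.59 mol/L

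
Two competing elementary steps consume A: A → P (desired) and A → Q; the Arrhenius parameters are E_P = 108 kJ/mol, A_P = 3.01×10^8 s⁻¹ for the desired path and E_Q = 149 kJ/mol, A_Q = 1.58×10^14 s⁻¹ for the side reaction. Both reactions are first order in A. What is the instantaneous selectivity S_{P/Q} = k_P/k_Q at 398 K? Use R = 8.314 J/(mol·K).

0.458

Since both paths have the same order in A, the concentration cancels and S_{P/Q} = k_P/k_Q = (A_P/A_Q)·exp[(E_Q−E_P)/(RT)].
(E_Q−E_P)/(RT) = (149−108)×10³/(8.314×398) = 41000/3309 = 12.39.
k_P/k_Q = (3.01×10^8/1.58×10^14)·exp(12.39) = 1.905×10^-6 × 2.405×10^5 = 0.458.
Since E_P < E_Q, lowering the temperature improves selectivity toward P.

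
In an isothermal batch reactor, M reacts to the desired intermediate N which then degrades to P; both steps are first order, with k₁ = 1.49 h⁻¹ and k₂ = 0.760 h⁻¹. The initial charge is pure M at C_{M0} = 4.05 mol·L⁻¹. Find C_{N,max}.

For a first-order series the maximum intermediate yield is C_{N,max}/C_{M0} = (k₁/k₂)^[k₂/(k₂−k₁)].
= (1.49/0.760)^(0.760/(0.760−1.49)) = (1.961)^(-1.041) = 0.4961.
C_{N,max} = 0.4961×4.05 = 2.01 mol·L⁻¹.

2.01 mol·L⁻¹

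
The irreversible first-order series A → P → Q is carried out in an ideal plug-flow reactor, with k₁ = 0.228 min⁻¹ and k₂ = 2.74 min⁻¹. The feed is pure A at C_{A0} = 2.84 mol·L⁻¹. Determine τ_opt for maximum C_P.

The intermediate peaks when r₁ = r₂, i.e. k₁e^(−k₁τ) = k₂e^(−k₂τ), giving τ_opt = ln(k₂/k₁)/(k₂−k₁).
= ln(2.74/0.228)/(2.74−0.228) = ln(12.02)/2.512 = 2.486/2.512 = 0.990 min.

0.990 min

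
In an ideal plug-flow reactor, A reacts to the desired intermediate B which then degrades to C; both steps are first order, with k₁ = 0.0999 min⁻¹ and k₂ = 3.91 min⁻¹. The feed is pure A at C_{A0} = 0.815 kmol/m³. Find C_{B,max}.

At the optimum, C_{B,max}/C_{A0} = (k₁/k₂)^[k₂/(k₂−k₁)].
= (0.0999/3.91)^(3.91/(3.91−0.0999)) = (0.02555)^(1.026) = 0.02321.
C_{B,max} = 0.02321×0.815 = 0.0189 kmol/m³.

0.0189 kmol/m³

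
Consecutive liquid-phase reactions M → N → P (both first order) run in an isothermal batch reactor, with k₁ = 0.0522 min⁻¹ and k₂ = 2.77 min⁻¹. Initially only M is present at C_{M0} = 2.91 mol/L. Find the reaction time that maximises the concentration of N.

1.46 min

The intermediate peaks when r₁ = r₂, i.e. k₁e^(−k₁t) = k₂e^(−k₂t), giving t_opt = ln(k₂/k₁)/(k₂−k₁).
= ln(2.77/0.0522)/(2.77−0.0522) = ln(53.07)/2.718 = 3.972/2.718 = 1.46 min.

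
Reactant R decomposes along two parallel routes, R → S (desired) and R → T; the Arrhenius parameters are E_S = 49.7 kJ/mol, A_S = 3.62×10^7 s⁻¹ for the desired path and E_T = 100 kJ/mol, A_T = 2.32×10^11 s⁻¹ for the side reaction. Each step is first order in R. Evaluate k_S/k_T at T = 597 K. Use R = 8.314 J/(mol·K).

3.93

k_S/k_T = (A_S/A_T)·exp[−(E_S−E_T)/(RT)] = (A_S/A_T)·exp[(E_T−E_S)/(RT)].
(E_T−E_S)/(RT) = (100−49.7)×10³/(8.314×597) = 50300/4963 = 10.13.
k_S/k_T = (3.62×10^7/2.32×10^11)·exp(10.13) = 1.560×10^-4 × 25187 = 3.93.
Since E_S < E_T, lowering the temperature improves selectivity toward S.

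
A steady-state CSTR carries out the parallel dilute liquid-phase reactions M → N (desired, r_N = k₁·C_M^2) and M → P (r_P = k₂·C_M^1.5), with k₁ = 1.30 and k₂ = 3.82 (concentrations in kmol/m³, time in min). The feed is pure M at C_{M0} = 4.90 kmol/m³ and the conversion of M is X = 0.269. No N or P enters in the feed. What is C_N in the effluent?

Exit C_M = C_{M0}(1−X) = 4.90×0.731 = 3.582 kmol/m³.
In a CSTR the entire volume is at exit conditions, so r_N = 1.30×3.582^2 = 16.68 and r_P = 3.82×3.582^1.5 = 25.90.
Fraction of consumed M going to N: r_N/(r_N+r_P) = 0.3918.
C_N = 0.3918·C_{M0}·X = 0.3918×4.90×0.269 = 0.516 kmol/m³.

0.516 kmol/m³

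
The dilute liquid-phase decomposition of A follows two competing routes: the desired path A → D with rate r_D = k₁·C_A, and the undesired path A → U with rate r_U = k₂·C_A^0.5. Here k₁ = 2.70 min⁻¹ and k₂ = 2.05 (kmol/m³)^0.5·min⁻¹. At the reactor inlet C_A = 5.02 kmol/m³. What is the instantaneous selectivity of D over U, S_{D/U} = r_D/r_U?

S_{D/U} = r_D/r_U = (k₁·C_A)/(k₂·C_A^0.5) = (k₁/k₂)·C_A^0.5.
= (2.70×5.020) / (2.05×5.020^0.5) = 13.55/4.593 = 2.95.
Since the desired path is higher order in A, keeping C_A high (PFR or concentrated feed) favours D.

2.95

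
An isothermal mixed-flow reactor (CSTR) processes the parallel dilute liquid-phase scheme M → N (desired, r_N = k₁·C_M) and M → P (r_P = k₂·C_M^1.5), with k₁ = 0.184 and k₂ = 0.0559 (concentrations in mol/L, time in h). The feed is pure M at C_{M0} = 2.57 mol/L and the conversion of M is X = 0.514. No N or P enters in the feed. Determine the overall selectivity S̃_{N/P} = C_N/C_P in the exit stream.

Exit C_M = C_{M0}(1−X) = 2.57×0.486 = 1.249 mol/L.
A CSTR operates uniformly at the exit composition, giving r_N = 0.2298 and r_P = 0.07803 (each k·C_M^n at C_M = 1.249).
Overall selectivity = C_N/C_P = r_Nτ/(r_Pτ) = r_N/r_P = 2.95.

2.95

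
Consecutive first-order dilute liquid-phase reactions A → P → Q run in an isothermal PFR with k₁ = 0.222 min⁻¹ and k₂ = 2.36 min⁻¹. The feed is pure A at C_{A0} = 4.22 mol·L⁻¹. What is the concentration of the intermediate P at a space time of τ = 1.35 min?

The intermediate concentration in a first-order A→B→C sequence is C_P = k₁C_{A0}(e^(−k₁τ) − e^(−k₂τ))/(k₂−k₁).
e^(−k₁τ) = e^(−0.222×1.35) = e^(−0.2997) = 0.7410; e^(−k₂τ) = e^(−3.186) = 0.04134.
C_P = 0.222×4.22/(2.36−0.222) × (0.7410−0.04134) = 0.4382×0.6997 = 0.3066 mol·L⁻¹.

0.307 mol·L⁻¹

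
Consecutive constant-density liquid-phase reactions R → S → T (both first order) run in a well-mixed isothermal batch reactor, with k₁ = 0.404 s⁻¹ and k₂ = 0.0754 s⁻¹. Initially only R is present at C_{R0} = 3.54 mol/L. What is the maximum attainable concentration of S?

Evaluating C_S at t_opt = ln(k₂/k₁)/(k₂−k₁) gives C_{S,max}/C_{R0} = (k₁/k₂)^[k₂/(k₂−k₁)].
= (0.404/0.0754)^(0.0754/(0.0754−0.404)) = (5.358)^(-0.2295) = 0.6803.
C_{S,max} = 0.6803×3.54 = 2.41 mol/L.

2.41 mol/L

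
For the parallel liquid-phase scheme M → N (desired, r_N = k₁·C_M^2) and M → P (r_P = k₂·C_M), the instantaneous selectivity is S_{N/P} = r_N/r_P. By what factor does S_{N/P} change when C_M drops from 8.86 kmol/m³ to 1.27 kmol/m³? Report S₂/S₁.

0.143

S_{N/P} = (k₁/k₂)·C_M, so S₂/S₁ = (C_{M,2}/C_{M,1}).
= 1.27/8.86 = 0.143.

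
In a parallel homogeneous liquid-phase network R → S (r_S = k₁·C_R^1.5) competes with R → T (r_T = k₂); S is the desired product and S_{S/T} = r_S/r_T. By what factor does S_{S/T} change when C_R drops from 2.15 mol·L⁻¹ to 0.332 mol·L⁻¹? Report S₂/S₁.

0.0607

S_{S/T} = (k₁/k₂)·C_R^1.5, so S₂/S₁ = (C_{R,2}/C_{R,1})^1.5.
= (0.332/2.15)^1.5 = (0.1544)^1.5 = 0.0607.
Selectivity toward S falls as C_R falls — high-concentration operation is favoured.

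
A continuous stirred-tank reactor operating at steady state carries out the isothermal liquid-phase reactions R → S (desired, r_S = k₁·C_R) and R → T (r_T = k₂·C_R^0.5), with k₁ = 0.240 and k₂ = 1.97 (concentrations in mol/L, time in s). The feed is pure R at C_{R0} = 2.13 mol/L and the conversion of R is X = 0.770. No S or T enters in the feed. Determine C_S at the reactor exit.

0.129 mol/L

Exit C_R = C_{R0}(1−X) = 2.13×0.230 = 0.4899 mol/L.
Rates in a CSTR are evaluated at the outlet concentration: r_S = 0.240×0.4899 = 0.1176, r_T = 1.97×0.4899^0.5 = 1.379.
Fraction of consumed R going to S: r_S/(r_S+r_T) = 0.07857.
C_S = 0.07857·C_{R0}·X = 0.07857×2.13×0.770 = 0.129 mol/L.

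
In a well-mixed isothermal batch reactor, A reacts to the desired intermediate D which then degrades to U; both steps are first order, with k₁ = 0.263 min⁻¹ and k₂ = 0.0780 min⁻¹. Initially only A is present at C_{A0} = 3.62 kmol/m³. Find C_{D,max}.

Evaluating C_D at t_opt = ln(k₂/k₁)/(k₂−k₁) gives C_{D,max}/C_{A0} = (k₁/k₂)^[k₂/(k₂−k₁)].
= (0.263/0.0780)^(0.0780/(0.0780−0.263)) = (3.372)^(-0.4216) = 0.5990.
C_{D,max} = 0.5990×3.62 = 2.17 kmol/m³.

2.17 kmol/m³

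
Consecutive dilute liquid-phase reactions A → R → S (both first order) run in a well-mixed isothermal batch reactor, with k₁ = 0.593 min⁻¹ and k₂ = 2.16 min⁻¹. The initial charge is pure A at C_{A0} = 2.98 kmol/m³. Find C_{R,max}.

At the optimum, C_{R,max}/C_{A0} = (k₁/k₂)^[k₂/(k₂−k₁)].
= (0.593/2.16)^(2.16/(2.16−0.593)) = (0.2745)^(1.378) = 0.1683.
C_{R,max} = 0.1683×2.98 = 0.502 kmol/m³.

0.502 kmol/m³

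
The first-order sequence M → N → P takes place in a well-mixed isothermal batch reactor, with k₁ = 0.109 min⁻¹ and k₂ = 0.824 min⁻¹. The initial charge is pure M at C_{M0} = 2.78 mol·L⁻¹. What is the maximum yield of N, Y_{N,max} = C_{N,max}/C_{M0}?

Evaluating C_N at t_opt = ln(k₂/k₁)/(k₂−k₁) gives C_{N,max}/C_{M0} = (k₁/k₂)^[k₂/(k₂−k₁)].
= (0.109/0.824)^(0.824/(0.824−0.109)) = (0.1323)^(1.152) = 0.09718.

0.0972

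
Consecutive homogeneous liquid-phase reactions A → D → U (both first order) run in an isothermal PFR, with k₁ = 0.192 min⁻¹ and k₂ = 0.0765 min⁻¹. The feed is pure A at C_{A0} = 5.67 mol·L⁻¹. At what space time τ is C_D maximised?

For first-order series the maximum of C_D occurs at τ_opt = ln(k₂/k₁)/(k₂−k₁).
= ln(0.0765/0.192)/(0.0765−0.192) = ln(0.3984)/-0.1155 = -0.9202/-0.1155 = 7.97 min.

7.97 min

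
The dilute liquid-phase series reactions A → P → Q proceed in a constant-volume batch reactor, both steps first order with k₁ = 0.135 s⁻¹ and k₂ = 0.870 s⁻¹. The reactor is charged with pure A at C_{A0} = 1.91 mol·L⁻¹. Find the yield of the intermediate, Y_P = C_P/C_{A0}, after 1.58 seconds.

The intermediate concentration in a first-order A→B→C sequence is C_P = k₁C_{A0}(e^(−k₁t) − e^(−k₂t))/(k₂−k₁).
e^(−k₁t) = e^(−0.135×1.58) = e^(−0.2133) = 0.8079; e^(−k₂t) = e^(−1.375) = 0.2529.
C_P = 0.135×1.91/(0.870−0.135) × (0.8079−0.2529) = 0.3508×0.5550 = 0.1947 mol·L⁻¹.
Y_P = C_P/C_{A0} = 0.1947/1.91 = 0.102.

0.102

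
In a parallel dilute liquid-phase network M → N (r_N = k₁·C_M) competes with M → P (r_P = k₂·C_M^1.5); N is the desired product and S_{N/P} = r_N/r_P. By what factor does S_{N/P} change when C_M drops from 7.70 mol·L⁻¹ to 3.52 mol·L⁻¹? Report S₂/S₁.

S_{N/P} = (k₁/k₂)·C_M^-0.5, so S₂/S₁ = (C_{M,2}/C_{M,1})^-0.5.
= (3.52/7.70)^(-0.5) = (0.4571)^(-0.5) = 1.48.
Selectivity toward N rises as C_M falls — low-concentration operation is favoured.

1.48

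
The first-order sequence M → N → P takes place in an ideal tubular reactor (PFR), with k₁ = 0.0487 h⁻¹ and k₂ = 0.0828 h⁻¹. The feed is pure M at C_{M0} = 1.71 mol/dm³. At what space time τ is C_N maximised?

15.6 h

For first-order series the maximum of C_N occurs at τ_opt = ln(k₂/k₁)/(k₂−k₁).
= ln(0.0828/0.0487)/(0.0828−0.0487) = ln(1.700)/0.03410 = 0.5307/0.03410 = 15.6 h.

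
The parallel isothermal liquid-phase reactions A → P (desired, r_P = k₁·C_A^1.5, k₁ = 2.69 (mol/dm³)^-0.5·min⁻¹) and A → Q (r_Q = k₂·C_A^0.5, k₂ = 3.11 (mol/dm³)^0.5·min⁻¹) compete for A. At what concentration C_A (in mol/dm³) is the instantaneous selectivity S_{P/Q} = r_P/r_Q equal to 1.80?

S_{P/Q} = (k₁/k₂)·C_A ⇒ C_A = S·k₂/k₁.
= 1.80×3.11/2.69 = 2.08 mol/dm³.

2.08 mol/dm³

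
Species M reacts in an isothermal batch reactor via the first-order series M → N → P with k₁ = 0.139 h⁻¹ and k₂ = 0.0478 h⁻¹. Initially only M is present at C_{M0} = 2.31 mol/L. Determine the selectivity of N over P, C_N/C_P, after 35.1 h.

0.380

For first-order series with pure M initially, C_N(t) = k₁C_{M0}/(k₂−k₁)·(e^(−k₁t) − e^(−k₂t)).
e^(−k₁t) = e^(−0.139×35.1) = e^(−4.879) = 0.007605; e^(−k₂t) = e^(−1.678) = 0.1868.
C_N = 0.139×2.31/(0.0478−0.139) × (0.007605−0.1868) = (-3.521)×(-0.1792) = 0.6309 mol/L.
C_M = C_{M0}e^(−k₁t) = 0.01757 mol/L, so C_P = C_{M0}−C_M−C_N = 1.662 mol/L; C_N/C_P = 0.380.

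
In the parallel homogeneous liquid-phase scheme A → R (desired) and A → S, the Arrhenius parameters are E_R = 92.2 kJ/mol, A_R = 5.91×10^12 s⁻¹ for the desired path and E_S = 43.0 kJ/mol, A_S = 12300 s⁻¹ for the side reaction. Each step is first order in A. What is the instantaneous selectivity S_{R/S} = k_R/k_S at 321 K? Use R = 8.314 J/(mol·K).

Since both paths have the same order in A, the concentration cancels and S_{R/S} = k_R/k_S = (A_R/A_S)·exp[(E_S−E_R)/(RT)].
(E_S−E_R)/(RT) = (43.0−92.2)×10³/(8.314×321) = -49200/2669 = -18.44.
k_R/k_S = (5.91×10^12/12300)·exp(-18.44) = 4.805×10^8 × 9.855×10^-9 = 4.74.

4.74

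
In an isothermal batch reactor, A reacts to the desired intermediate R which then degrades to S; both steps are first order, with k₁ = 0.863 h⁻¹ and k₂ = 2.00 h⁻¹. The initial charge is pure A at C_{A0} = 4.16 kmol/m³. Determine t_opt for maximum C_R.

Setting dC_R/dt = 0 gives t_opt = ln(k₂/k₁)/(k₂−k₁).
= ln(2.00/0.863)/(2.00−0.863) = ln(2.317)/1.137 = 0.8405/1.137 = 0.739 h.

0.739 h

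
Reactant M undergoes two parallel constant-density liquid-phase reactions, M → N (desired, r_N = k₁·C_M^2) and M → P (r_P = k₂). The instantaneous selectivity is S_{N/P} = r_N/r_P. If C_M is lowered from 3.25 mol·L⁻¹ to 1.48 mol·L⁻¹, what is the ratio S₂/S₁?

S_{N/P} = (k₁/k₂)·C_M^2, so S₂/S₁ = (C_{M,2}/C_{M,1})^2.
= (1.48/3.25)^2 = (0.4554)^2 = 0.207.

0.207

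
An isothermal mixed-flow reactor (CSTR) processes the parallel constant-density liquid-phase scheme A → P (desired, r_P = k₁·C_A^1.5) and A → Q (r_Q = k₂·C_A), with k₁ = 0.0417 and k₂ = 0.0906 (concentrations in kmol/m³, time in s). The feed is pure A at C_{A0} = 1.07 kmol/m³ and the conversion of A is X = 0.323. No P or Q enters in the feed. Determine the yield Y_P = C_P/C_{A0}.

Exit C_A = C_{A0}(1−X) = 1.07×0.677 = 0.7244 kmol/m³.
Rates in a CSTR are evaluated at the outlet concentration: r_P = 0.0417×0.7244^1.5 = 0.02571, r_Q = 0.0906×0.7244 = 0.06563.
Fraction of consumed A going to P: r_P/(r_P+r_Q) = 0.2815.
C_P = 0.2815·C_{A0}·X = 0.2815×1.07×0.323 = 0.0973 kmol/m³; Y_P = C_P/C_{A0} = 0.0909.

0.0909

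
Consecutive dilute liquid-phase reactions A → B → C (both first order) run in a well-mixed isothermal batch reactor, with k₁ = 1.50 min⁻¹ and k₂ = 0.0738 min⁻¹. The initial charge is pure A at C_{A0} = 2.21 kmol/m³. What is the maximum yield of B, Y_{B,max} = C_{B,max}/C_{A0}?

For a first-order series the maximum intermediate yield is C_{B,max}/C_{A0} = (k₁/k₂)^[k₂/(k₂−k₁)].
= (1.50/0.0738)^(0.0738/(0.0738−1.50)) = (20.33)^(-0.05175) = 0.8557.

0.856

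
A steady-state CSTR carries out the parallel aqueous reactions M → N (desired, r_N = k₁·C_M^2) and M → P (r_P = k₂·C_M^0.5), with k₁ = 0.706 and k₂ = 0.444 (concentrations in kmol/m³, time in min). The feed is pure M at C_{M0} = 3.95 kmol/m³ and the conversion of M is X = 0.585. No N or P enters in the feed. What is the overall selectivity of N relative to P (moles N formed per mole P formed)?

3.34

Exit C_M = C_{M0}(1−X) = 3.95×0.415 = 1.639 kmol/m³.
A CSTR operates uniformly at the exit composition, giving r_N = 1.897 and r_P = 0.5685 (each k·C_M^n at C_M = 1.639).
Overall selectivity = C_N/C_P = r_Nτ/(r_Pτ) = r_N/r_P = 3.34.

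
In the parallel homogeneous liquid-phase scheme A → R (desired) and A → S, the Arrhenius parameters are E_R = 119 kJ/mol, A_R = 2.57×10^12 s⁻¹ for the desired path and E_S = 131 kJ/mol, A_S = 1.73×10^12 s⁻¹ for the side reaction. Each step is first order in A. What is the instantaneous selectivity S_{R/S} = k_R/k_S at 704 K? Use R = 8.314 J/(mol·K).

11.5

With equal orders, S_{R/S} = k_R/k_S = (A_R/A_S)·exp[(E_S−E_R)/(RT)].
(E_S−E_R)/(RT) = (131−119)×10³/(8.314×704) = 12000/5853 = 2.050.
k_R/k_S = (2.57×10^12/1.73×10^12)·exp(2.050) = 1.486 × 7.770 = 11.5.
Since E_R < E_S, lowering the temperature improves selectivity toward R.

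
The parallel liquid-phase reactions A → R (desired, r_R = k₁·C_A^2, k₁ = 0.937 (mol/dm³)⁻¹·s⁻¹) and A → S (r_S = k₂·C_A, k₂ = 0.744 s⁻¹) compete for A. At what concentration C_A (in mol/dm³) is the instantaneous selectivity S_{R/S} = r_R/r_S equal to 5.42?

S_{R/S} = (k₁/k₂)·C_A ⇒ C_A = S·k₂/k₁.
= 5.42×0.744/0.937 = 4.30 mol/dm³.

4.30 mol/dm³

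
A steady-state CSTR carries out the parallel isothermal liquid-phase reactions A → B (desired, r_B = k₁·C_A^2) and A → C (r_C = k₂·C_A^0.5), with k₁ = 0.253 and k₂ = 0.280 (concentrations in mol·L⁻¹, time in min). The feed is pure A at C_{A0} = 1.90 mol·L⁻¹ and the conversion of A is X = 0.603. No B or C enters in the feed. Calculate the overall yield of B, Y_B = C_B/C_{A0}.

Exit C_A = C_{A0}(1−X) = 1.90×0.397 = 0.7543 mol·L⁻¹.
In a CSTR the entire volume is at exit conditions, so r_B = 0.253×0.7543^2 = 0.1439 and r_C = 0.280×0.7543^0.5 = 0.2432.
Fraction of consumed A going to B: r_B/(r_B+r_C) = 0.3718.
C_B = 0.3718·C_{A0}·X = 0.3718×1.90×0.603 = 0.426 mol·L⁻¹; Y_B = C_B/C_{A0} = 0.224.

0.224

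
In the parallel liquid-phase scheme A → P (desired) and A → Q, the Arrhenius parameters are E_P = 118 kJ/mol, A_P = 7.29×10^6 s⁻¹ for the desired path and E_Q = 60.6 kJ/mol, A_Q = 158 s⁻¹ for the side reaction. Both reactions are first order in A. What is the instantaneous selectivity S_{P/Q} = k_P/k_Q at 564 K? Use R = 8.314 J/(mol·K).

k_P/k_Q = (A_P/A_Q)·exp[−(E_P−E_Q)/(RT)] = (A_P/A_Q)·exp[(E_Q−E_P)/(RT)].
(E_Q−E_P)/(RT) = (60.6−118)×10³/(8.314×564) = -57400/4689 = -12.24.
k_P/k_Q = (7.29×10^6/158)·exp(-12.24) = 46139 × 4.828×10^-6 = 0.223.

0.223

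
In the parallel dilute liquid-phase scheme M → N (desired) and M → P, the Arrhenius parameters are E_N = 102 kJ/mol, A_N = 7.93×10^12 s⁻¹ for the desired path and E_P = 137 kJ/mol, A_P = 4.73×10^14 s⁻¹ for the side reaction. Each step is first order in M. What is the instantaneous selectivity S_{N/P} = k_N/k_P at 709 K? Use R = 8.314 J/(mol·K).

6.35

k_N/k_P = (A_N/A_P)·exp[−(E_N−E_P)/(RT)] = (A_N/A_P)·exp[(E_P−E_N)/(RT)].
(E_P−E_N)/(RT) = (137−102)×10³/(8.314×709) = 35000/5895 = 5.938.
k_N/k_P = (7.93×10^12/4.73×10^14)·exp(5.938) = 0.01677 × 379.0 = 6.35.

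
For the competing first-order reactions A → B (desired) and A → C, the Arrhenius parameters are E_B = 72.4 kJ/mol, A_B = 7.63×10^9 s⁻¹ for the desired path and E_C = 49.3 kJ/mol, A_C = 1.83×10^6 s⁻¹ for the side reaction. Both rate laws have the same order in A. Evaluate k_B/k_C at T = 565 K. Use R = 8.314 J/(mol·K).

30.5

With equal orders, S_{B/C} = k_B/k_C = (A_B/A_C)·exp[(E_C−E_B)/(RT)].
(E_C−E_B)/(RT) = (49.3−72.4)×10³/(8.314×565) = -23100/4697 = -4.918.
k_B/k_C = (7.63×10^9/1.83×10^6)·exp(-4.918) = 4169 × 0.007317 = 30.5.
Since E_B > E_C, raising the temperature improves selectivity toward B.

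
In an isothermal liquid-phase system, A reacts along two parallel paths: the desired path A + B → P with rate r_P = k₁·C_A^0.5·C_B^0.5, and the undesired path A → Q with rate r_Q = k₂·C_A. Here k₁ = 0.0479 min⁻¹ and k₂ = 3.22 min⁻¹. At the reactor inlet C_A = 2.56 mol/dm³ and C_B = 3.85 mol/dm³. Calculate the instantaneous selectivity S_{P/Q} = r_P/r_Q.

S_{P/Q} = r_P/r_Q = (k₁·C_A^0.5·C_B^0.5)/(k₂·C_A) = (k₁/k₂)·C_A^-0.5·C_B^0.5.
= (0.0479×2.560^0.5×3.850^0.5) / (3.22×2.560) = 0.1504/8.243 = 0.0182.
The undesired path is higher order in A, so low C_A (CSTR or dilute feed) favours P.

0.0182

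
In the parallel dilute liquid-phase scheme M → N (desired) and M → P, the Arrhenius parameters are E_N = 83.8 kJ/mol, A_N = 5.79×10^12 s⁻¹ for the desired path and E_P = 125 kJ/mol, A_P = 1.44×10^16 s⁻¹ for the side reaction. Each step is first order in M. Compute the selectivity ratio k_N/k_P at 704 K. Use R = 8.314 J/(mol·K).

k_N/k_P = (A_N/A_P)·exp[−(E_N−E_P)/(RT)] = (A_N/A_P)·exp[(E_P−E_N)/(RT)].
(E_P−E_N)/(RT) = (125−83.8)×10³/(8.314×704) = 41200/5853 = 7.039.
k_N/k_P = (5.79×10^12/1.44×10^16)·exp(7.039) = 4.021×10^-4 × 1140 = 0.459.
Since E_N < E_P, lowering the temperature improves selectivity toward N.

0.459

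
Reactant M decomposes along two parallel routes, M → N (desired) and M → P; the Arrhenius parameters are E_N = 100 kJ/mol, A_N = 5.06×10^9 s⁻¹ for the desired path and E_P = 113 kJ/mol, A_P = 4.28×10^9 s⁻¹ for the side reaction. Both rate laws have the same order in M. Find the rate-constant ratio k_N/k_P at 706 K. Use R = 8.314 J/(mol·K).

k_N/k_P = (A_N/A_P)·exp[−(E_N−E_P)/(RT)] = (A_N/A_P)·exp[(E_P−E_N)/(RT)].
(E_P−E_N)/(RT) = (113−100)×10³/(8.314×706) = 13000/5870 = 2.215.
k_N/k_P = (5.06×10^9/4.28×10^9)·exp(2.215) = 1.182 × 9.159 = 10.8.
Since E_N < E_P, lowering the temperature improves selectivity toward N.

10.8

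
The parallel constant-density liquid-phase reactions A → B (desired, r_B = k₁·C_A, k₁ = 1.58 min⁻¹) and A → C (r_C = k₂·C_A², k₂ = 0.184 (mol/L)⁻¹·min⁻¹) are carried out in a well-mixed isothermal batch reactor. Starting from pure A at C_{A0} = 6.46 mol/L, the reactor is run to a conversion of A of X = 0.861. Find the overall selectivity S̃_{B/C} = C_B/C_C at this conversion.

2.48

C_A = C_{A0}(1−X) = 0.8979 mol/L.
Along a PFR/batch, dC_B/dC_A = −r_B/(r_B+r_C) = −k₁/(k₁+k₂·C_A).
Integrating from C_{A0} to C_A: C_B = (1.58/0.184)·ln[(1.58+0.184·6.46)/(1.58+0.184·0.898)] = 8.587·ln(2.769/1.745) = 3.963 mol/L.
C_C = (C_{A0}−C_A)−C_B = 1.599 mol/L; S̃_{B/C} = 3.963/1.599 = 2.48.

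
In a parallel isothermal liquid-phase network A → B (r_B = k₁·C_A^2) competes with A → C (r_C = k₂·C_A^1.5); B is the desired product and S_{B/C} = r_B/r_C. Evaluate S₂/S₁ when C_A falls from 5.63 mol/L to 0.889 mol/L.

0.397

S_{B/C} = (k₁/k₂)·C_A^0.5, so S₂/S₁ = (C_{A,2}/C_{A,1})^0.5.
= (0.889/5.63)^0.5 = (0.1579)^0.5 = 0.397.
Selectivity toward B falls as C_A falls — high-concentration operation is favoured.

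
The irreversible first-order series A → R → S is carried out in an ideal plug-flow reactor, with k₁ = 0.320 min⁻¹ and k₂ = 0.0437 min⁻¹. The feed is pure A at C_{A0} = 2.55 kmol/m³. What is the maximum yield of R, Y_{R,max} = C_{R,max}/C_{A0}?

For a first-order series the maximum intermediate yield is C_{R,max}/C_{A0} = (k₁/k₂)^[k₂/(k₂−k₁)].
= (0.320/0.0437)^(0.0437/(0.0437−0.320)) = (7.323)^(-0.1582) = 0.7299.

0.730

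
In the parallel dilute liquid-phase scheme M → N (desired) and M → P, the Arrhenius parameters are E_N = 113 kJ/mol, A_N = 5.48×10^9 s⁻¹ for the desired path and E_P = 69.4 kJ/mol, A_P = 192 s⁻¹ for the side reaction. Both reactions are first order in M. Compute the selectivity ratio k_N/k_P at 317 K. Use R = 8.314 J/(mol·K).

1.87

Since both paths have the same order in M, the concentration cancels and S_{N/P} = k_N/k_P = (A_N/A_P)·exp[(E_P−E_N)/(RT)].
(E_P−E_N)/(RT) = (69.4−113)×10³/(8.314×317) = -43600/2636 = -16.54.
k_N/k_P = (5.48×10^9/192)·exp(-16.54) = 2.854×10^7 × 6.538×10^-8 = 1.87.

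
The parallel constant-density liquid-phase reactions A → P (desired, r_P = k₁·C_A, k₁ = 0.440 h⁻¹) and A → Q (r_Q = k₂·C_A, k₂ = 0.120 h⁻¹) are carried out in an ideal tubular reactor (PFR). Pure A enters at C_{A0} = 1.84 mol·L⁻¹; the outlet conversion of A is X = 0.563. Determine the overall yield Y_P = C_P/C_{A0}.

0.442

C_A = C_{A0}(1−X) = 0.8041 mol·L⁻¹.
Both paths are first order in A, so the instantaneous fraction to P is constant: dC_P/d(−C_A) = k₁/(k₁+k₂) = 0.7857.
C_P = 0.7857·(C_{A0}−C_A) = 0.7857×1.036 = 0.814 mol·L⁻¹.
Y_P = C_P/C_{A0} = 0.8139/1.84 = 0.442.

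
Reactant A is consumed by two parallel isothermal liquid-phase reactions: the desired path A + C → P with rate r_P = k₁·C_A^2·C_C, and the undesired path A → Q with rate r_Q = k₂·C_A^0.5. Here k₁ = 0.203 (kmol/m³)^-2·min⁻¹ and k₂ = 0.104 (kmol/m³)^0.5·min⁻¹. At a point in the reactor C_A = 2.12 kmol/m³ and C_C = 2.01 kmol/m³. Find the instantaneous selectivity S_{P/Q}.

12.1

S_{P/Q} = r_P/r_Q = (k₁·C_A^2·C_C)/(k₂·C_A^0.5) = (k₁/k₂)·C_A^1.5·C_C.
= (0.203×2.120^2×2.010) / (0.104×2.120^0.5) = 1.834/0.1514 = 12.1.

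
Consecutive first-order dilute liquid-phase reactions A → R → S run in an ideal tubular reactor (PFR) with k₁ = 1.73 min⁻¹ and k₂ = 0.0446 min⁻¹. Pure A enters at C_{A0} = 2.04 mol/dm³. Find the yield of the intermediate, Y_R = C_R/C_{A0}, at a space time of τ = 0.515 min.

0.582

For first-order series with pure A initially, C_R(τ) = k₁C_{A0}/(k₂−k₁)·(e^(−k₁τ) − e^(−k₂τ)).
e^(−k₁τ) = e^(−1.73×0.515) = e^(−0.8910) = 0.4103; e^(−k₂τ) = e^(−0.02297) = 0.9773.
C_R = 1.73×2.04/(0.0446−1.73) × (0.4103−0.9773) = (-2.094)×(-0.5670) = 1.187 mol/dm³.
Y_R = C_R/C_{A0} = 1.187/2.04 = 0.582.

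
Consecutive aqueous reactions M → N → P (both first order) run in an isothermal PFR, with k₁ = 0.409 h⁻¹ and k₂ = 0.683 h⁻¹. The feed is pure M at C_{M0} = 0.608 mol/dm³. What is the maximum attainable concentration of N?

0.169 mol/dm³

Evaluating C_N at τ_opt = ln(k₂/k₁)/(k₂−k₁) gives C_{N,max}/C_{M0} = (k₁/k₂)^[k₂/(k₂−k₁)].
= (0.409/0.683)^(0.683/(0.683−0.409)) = (0.5988)^(2.493) = 0.2785.
C_{N,max} = 0.2785×0.608 = 0.169 mol/dm³.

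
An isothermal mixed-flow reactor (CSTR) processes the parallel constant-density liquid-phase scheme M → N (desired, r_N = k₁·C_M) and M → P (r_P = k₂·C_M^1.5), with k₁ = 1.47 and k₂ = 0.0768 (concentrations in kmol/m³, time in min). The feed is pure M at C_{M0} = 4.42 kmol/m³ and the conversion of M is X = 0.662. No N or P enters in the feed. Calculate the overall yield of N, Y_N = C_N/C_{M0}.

0.622

Exit C_M = C_{M0}(1−X) = 4.42×0.338 = 1.494 kmol/m³.
A CSTR operates uniformly at the exit composition, giving r_N = 2.196 and r_P = 0.1402 (each k·C_M^n at C_M = 1.494).
Fraction of consumed M going to N: r_N/(r_N+r_P) = 0.9400.
C_N = 0.9400·C_{M0}·X = 0.9400×4.42×0.662 = 2.75 kmol/m³; Y_N = C_N/C_{M0} = 0.622.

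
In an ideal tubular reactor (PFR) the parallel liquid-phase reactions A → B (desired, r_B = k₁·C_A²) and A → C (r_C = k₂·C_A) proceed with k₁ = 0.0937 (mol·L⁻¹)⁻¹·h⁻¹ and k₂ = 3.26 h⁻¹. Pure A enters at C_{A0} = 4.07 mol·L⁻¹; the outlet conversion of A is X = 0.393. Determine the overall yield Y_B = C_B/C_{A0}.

C_A = C_{A0}(1−X) = 2.470 mol·L⁻¹.
Along a PFR/batch, dC_C/dC_A = −r_C/(r_B+r_C) = −k₂/(k₂+k₁·C_A).
Integrating from C_{A0} to C_A: C_C = (3.26/0.0937)·ln[(3.26+0.0937·4.07)/(3.26+0.0937·2.47)] = 34.79·ln(3.641/3.491) = 1.462 mol·L⁻¹.
Then C_B = (C_{A0}−C_A) − C_C = 1.600 − 1.462 = 0.1372 mol·L⁻¹.
Y_B = C_B/C_{A0} = 0.1372/4.07 = 0.0337.

0.0337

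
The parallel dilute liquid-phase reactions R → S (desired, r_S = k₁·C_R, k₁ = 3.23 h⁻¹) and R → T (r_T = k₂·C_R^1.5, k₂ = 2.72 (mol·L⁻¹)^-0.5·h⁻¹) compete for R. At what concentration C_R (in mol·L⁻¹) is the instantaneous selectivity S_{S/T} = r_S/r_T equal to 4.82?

S_{S/T} = (k₁/k₂)·C_R^-0.5 ⇒ C_R = (S·k₂/k₁)^(-2).
= (4.82×2.72/3.23)^(-2) = (4.059)^(-2) = 0.0607 mol·L⁻¹.

0.0607 mol·L⁻¹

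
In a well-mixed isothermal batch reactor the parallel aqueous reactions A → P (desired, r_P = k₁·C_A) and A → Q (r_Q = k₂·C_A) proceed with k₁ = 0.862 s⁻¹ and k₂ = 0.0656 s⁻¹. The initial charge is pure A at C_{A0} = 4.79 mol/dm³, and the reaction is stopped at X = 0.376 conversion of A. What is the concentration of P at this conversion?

C_A = C_{A0}(1−X) = 2.989 mol/dm³.
Both paths are first order in A, so the instantaneous fraction to P is constant: dC_P/d(−C_A) = k₁/(k₁+k₂) = 0.9293.
C_P = 0.9293·(C_{A0}−C_A) = 0.9293×1.801 = 1.67 mol/dm³.

1.67 mol/dm³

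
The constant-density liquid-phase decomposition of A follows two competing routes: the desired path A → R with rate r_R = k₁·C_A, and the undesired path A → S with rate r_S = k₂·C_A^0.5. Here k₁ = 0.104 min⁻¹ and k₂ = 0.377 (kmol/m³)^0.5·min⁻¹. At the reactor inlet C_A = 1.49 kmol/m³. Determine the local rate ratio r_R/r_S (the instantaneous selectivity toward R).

0.337

S_{R/S} = r_R/r_S = (k₁·C_A)/(k₂·C_A^0.5) = (k₁/k₂)·C_A^0.5.
= (0.104×1.490) / (0.377×1.490^0.5) = 0.1550/0.4602 = 0.337.
Since the desired path is higher order in A, keeping C_A high (PFR or concentrated feed) favours R.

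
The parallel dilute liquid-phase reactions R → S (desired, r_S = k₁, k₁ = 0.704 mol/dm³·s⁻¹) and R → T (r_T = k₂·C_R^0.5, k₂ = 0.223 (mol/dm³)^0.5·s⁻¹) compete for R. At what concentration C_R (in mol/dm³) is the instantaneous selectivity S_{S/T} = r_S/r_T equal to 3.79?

S_{S/T} = (k₁/k₂)·C_R^-0.5 ⇒ C_R = (S·k₂/k₁)^(-2).
= (3.79×0.223/0.704)^(-2) = (1.201)^(-2) = 0.694 mol/dm³.

0.694 mol/dm³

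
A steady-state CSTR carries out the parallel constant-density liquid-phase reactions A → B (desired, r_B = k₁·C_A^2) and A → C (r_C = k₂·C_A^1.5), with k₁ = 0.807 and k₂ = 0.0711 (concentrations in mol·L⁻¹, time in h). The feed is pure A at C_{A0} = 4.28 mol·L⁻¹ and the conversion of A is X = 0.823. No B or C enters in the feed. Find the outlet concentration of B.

Exit C_A = C_{A0}(1−X) = 4.28×0.177 = 0.7576 mol·L⁻¹.
A CSTR operates uniformly at the exit composition, giving r_B = 0.4631 and r_C = 0.04688 (each k·C_A^n at C_A = 0.7576).
Fraction of consumed A going to B: r_B/(r_B+r_C) = 0.9081.
C_B = 0.9081·C_{A0}·X = 0.9081×4.28×0.823 = 3.20 mol·L⁻¹.

3.20 mol·L⁻¹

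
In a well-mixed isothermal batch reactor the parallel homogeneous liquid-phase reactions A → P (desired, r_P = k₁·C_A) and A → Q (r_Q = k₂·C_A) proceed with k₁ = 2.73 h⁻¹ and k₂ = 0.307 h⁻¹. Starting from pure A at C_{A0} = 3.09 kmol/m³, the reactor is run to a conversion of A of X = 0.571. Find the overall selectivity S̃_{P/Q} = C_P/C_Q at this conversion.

C_A = C_{A0}(1−X) = 1.326 kmol/m³.
Both paths are first order in A, so the instantaneous fraction to P is constant: dC_P/d(−C_A) = k₁/(k₁+k₂) = 0.8989.
C_P = 0.8989·(C_{A0}−C_A) = 0.8989×1.764 = 1.59 kmol/m³.
C_Q = (C_{A0}−C_A)−C_P = 0.1784 kmol/m³; S̃_{P/Q} = 1.586/0.1784 = 8.89.

8.89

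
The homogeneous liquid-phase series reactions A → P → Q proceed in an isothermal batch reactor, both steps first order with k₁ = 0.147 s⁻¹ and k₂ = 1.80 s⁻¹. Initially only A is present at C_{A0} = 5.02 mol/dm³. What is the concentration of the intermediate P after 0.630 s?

0.263 mol/dm³

The intermediate concentration in a first-order A→B→C sequence is C_P = k₁C_{A0}(e^(−k₁t) − e^(−k₂t))/(k₂−k₁).
e^(−k₁t) = e^(−0.147×0.630) = e^(−0.09261) = 0.9115; e^(−k₂t) = e^(−1.134) = 0.3217.
C_P = 0.147×5.02/(1.80−0.147) × (0.9115−0.3217) = 0.4464×0.5898 = 0.2633 mol/dm³.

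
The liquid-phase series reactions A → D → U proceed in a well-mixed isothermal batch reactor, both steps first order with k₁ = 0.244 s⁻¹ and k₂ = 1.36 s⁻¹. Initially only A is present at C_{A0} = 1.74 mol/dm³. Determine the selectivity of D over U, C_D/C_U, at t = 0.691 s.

1.78

For first-order series with pure A initially, C_D(t) = k₁C_{A0}/(k₂−k₁)·(e^(−k₁t) − e^(−k₂t)).
e^(−k₁t) = e^(−0.244×0.691) = e^(−0.1686) = 0.8448; e^(−k₂t) = e^(−0.9398) = 0.3907.
C_D = 0.244×1.74/(1.36−0.244) × (0.8448−0.3907) = 0.3804×0.4541 = 0.1728 mol/dm³.
C_A = C_{A0}e^(−k₁t) = 1.470 mol/dm³, so C_U = C_{A0}−C_A−C_D = 0.09721 mol/dm³; C_D/C_U = 1.78.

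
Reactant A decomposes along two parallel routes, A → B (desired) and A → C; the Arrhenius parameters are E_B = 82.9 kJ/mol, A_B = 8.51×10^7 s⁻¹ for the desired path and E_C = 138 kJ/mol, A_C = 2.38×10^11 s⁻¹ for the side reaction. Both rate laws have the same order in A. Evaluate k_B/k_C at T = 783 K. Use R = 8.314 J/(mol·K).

1.70

Since both paths have the same order in A, the concentration cancels and S_{B/C} = k_B/k_C = (A_B/A_C)·exp[(E_C−E_B)/(RT)].
(E_C−E_B)/(RT) = (138−82.9)×10³/(8.314×783) = 55100/6510 = 8.464.
k_B/k_C = (8.51×10^7/2.38×10^11)·exp(8.464) = 3.576×10^-4 × 4741 = 1.70.
Since E_B < E_C, lowering the temperature improves selectivity toward B.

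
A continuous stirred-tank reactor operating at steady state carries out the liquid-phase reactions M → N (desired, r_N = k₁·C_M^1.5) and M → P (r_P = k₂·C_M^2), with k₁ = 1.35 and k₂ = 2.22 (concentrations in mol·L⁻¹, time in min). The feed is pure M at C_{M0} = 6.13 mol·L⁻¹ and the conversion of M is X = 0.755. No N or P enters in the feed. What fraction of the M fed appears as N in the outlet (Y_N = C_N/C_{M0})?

0.250

Exit C_M = C_{M0}(1−X) = 6.13×0.245 = 1.502 mol·L⁻¹.
In a CSTR the entire volume is at exit conditions, so r_N = 1.35×1.502^1.5 = 2.485 and r_P = 2.22×1.502^2 = 5.007.
Fraction of consumed M going to N: r_N/(r_N+r_P) = 0.3316.
C_N = 0.3316·C_{M0}·X = 0.3316×6.13×0.755 = 1.53 mol·L⁻¹; Y_N = C_N/C_{M0} = 0.250.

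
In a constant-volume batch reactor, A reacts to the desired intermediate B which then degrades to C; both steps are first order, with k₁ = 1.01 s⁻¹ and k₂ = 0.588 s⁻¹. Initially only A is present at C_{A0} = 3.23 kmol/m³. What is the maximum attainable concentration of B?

Evaluating C_B at t_opt = ln(k₂/k₁)/(k₂−k₁) gives C_{B,max}/C_{A0} = (k₁/k₂)^[k₂/(k₂−k₁)].
= (1.01/0.588)^(0.588/(0.588−1.01)) = (1.718)^(-1.393) = 0.4706.
C_{B,max} = 0.4706×3.23 = 1.52 kmol/m³.

1.52 kmol/m³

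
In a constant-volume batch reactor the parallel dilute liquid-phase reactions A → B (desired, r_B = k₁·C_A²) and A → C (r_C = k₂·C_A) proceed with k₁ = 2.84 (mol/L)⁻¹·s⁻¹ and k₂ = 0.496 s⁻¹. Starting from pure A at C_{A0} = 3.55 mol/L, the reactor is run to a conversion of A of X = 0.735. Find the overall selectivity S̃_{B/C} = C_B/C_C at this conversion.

C_A = C_{A0}(1−X) = 0.9407 mol/L.
Along a PFR/batch, dC_C/dC_A = −r_C/(r_B+r_C) = −k₂/(k₂+k₁·C_A).
Integrating from C_{A0} to C_A: C_C = (0.496/2.84)·ln[(0.496+2.84·3.55)/(0.496+2.84·0.941)] = 0.1746·ln(10.58/3.168) = 0.2106 mol/L.
Then C_B = (C_{A0}−C_A) − C_C = 2.609 − 0.2106 = 2.399 mol/L.
S̃_{B/C} = C_B/C_C = 2.399/0.2106 = 11.4.

11.4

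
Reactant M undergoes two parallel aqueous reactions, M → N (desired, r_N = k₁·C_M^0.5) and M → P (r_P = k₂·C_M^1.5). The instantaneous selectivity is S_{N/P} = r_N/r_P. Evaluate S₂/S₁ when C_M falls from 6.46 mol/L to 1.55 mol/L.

S_{N/P} = (k₁/k₂)·C_M⁻¹, so S₂/S₁ = (C_{M,2}/C_{M,1})⁻¹.
= 6.46/1.55 = 4.17.

4.17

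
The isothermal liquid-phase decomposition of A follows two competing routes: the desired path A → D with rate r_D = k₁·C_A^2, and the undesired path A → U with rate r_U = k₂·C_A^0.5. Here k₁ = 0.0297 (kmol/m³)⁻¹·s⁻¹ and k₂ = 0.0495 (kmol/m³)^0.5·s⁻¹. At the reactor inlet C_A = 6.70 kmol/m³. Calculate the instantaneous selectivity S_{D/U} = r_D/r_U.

S_{D/U} = r_D/r_U = (k₁·C_A^2)/(k₂·C_A^0.5) = (k₁/k₂)·C_A^1.5.
= (0.0297×6.700^2) / (0.0495×6.700^0.5) = 1.333/0.1281 = 10.4.

10.4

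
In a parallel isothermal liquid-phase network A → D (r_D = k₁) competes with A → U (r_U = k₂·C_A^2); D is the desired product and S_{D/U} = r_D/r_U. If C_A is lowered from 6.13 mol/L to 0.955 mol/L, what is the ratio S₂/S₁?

S_{D/U} = (k₁/k₂)·C_A^-2, so S₂/S₁ = (C_{A,2}/C_{A,1})^-2.
= (0.955/6.13)^(-2) = (0.1558)^(-2) = 41.2.

41.2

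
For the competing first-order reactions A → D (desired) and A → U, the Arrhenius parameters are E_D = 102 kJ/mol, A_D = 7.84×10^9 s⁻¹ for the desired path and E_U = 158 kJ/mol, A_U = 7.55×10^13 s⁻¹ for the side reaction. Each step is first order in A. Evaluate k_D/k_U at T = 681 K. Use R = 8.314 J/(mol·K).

Since both paths have the same order in A, the concentration cancels and S_{D/U} = k_D/k_U = (A_D/A_U)·exp[(E_U−E_D)/(RT)].
(E_U−E_D)/(RT) = (158−102)×10³/(8.314×681) = 56000/5662 = 9.891.
k_D/k_U = (7.84×10^9/7.55×10^13)·exp(9.891) = 1.038×10^-4 × 19748 = 2.05.

2.05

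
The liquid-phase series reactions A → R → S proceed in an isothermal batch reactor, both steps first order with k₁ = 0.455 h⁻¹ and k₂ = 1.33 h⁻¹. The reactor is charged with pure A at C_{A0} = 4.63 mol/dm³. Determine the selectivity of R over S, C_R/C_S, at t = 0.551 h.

2.31

For first-order series with pure A initially, C_R(t) = k₁C_{A0}/(k₂−k₁)·(e^(−k₁t) − e^(−k₂t)).
e^(−k₁t) = e^(−0.455×0.551) = e^(−0.2507) = 0.7783; e^(−k₂t) = e^(−0.7328) = 0.4805.
C_R = 0.455×4.63/(1.33−0.455) × (0.7783−0.4805) = 2.408×0.2977 = 0.7168 mol/dm³.
C_A = C_{A0}e^(−k₁t) = 3.603 mol/dm³, so C_S = C_{A0}−C_A−C_R = 0.3099 mol/dm³; C_R/C_S = 2.31.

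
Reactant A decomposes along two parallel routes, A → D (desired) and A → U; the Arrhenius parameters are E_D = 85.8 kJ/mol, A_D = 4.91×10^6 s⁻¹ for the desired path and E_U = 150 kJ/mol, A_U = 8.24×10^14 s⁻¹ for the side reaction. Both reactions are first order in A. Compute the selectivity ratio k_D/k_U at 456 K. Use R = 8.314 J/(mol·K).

0.135

With equal orders, S_{D/U} = k_D/k_U = (A_D/A_U)·exp[(E_U−E_D)/(RT)].
(E_U−E_D)/(RT) = (150−85.8)×10³/(8.314×456) = 64200/3791 = 16.93.
k_D/k_U = (4.91×10^6/8.24×10^14)·exp(16.93) = 5.959×10^-9 × 2.261×10^7 = 0.135.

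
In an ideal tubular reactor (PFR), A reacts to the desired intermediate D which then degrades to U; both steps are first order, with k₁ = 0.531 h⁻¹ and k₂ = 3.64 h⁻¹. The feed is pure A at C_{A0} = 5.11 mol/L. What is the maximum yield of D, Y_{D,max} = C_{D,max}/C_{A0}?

For a first-order series the maximum intermediate yield is C_{D,max}/C_{A0} = (k₁/k₂)^[k₂/(k₂−k₁)].
= (0.531/3.64)^(3.64/(3.64−0.531)) = (0.1459)^(1.171) = 0.1050.

0.105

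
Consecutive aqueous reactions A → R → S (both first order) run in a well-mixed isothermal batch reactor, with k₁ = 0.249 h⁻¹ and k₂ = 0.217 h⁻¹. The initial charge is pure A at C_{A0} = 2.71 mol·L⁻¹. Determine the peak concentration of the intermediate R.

For a first-order series the maximum intermediate yield is C_{R,max}/C_{A0} = (k₁/k₂)^[k₂/(k₂−k₁)].
= (0.249/0.217)^(0.217/(0.217−0.249)) = (1.147)^(-6.781) = 0.3935.
C_{R,max} = 0.3935×2.71 = 1.07 mol·L⁻¹.

1.07 mol·L⁻¹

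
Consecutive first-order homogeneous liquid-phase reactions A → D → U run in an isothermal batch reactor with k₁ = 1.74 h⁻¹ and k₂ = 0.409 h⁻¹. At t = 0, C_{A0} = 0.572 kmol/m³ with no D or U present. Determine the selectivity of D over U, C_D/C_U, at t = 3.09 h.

0.575

Solving the coupled first-order balances gives C_D(t) = [k₁/(k₂−k₁)]·C_{A0}·(e^(−k₁t) − e^(−k₂t)).
e^(−k₁t) = e^(−1.74×3.09) = e^(−5.377) = 0.004624; e^(−k₂t) = e^(−1.264) = 0.2826.
C_D = 1.74×0.572/(0.409−1.74) × (0.004624−0.2826) = (-0.7478)×(-0.2780) = 0.2078 kmol/m³.
C_A = C_{A0}e^(−k₁t) = 0.002645 kmol/m³, so C_U = C_{A0}−C_A−C_D = 0.3615 kmol/m³; C_D/C_U = 0.575.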